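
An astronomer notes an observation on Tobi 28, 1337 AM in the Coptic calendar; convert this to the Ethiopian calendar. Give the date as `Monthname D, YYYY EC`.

Julian Day Number of the source date = 2313151.
Converting JDN 2313151 to the Ethiopian calendar gives 28 Tir 1613 EC.

Tir 28, 1613 EC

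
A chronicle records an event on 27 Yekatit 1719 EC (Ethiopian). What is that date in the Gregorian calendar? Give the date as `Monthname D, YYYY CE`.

Both dates share Julian Day Number 2351896; in the Gregorian calendar that is 4 March 1727 CE.

March 4, 1727 CE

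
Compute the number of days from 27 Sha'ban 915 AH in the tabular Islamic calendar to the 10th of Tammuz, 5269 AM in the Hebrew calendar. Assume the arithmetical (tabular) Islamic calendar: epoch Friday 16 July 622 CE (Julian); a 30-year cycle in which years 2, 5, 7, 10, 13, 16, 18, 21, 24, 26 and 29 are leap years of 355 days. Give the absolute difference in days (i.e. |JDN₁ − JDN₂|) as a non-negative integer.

JDN of the first date = 2272564.
JDN of the second date = 2272399.
|2272399 − 2272564| = 165.

165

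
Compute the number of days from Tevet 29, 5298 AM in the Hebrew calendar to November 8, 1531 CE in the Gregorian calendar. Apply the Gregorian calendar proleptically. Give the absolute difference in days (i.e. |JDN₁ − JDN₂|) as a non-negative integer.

JDN of the first date = 2282813.
JDN of the second date = 2280557.
|2280557 − 2282813| = 2256.

2256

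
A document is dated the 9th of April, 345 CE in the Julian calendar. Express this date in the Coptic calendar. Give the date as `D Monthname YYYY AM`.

Julian Day Number of the source date = 1847168.
Converting JDN 1847168 to the Coptic calendar gives 14 Parmouti 61 AM.

14 Parmouti 61 AM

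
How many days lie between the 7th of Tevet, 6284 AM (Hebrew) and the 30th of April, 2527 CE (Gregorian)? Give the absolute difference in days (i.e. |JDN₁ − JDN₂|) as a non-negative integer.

1231

JDN of the first date = 2642916.
JDN of the second date = 2644147.
|2644147 − 2642916| = 1231.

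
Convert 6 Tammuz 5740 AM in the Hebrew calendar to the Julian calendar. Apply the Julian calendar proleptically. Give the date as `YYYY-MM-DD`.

Both dates share Julian Day Number 2444411; in the Julian calendar that is 7 June 1980 CE.

1980-06-07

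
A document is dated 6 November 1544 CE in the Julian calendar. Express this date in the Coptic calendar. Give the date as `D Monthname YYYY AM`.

10 Hathor 1261 AM

Julian Day Number of the source date = 2285314.
Converting JDN 2285314 to the Coptic calendar gives 10 Hathor 1261 AM.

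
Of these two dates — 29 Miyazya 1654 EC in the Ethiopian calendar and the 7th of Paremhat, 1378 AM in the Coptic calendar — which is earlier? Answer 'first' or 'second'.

second

The two dates have Julian Day Numbers 2328217 and 2328165 respectively.
Since 2328165 < 2328217, the second date comes first.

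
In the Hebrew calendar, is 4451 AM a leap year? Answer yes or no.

no

Hebrew year 4451 is year 5 of its 19-year Metonic cycle; leap years are at positions 3, 6, 8, 11, 14, 17, 19, so it is a common year (12 months).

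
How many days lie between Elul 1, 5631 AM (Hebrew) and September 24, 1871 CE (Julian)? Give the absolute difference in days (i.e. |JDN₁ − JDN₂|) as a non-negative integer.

First date → JDN 2404658; second date → JDN 2404707.
The interval is |2404658 − 2404707| = 49 days.

49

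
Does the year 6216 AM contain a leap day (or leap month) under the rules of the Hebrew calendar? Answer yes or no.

Hebrew year 6216 is year 3 of its 19-year Metonic cycle; leap years are at positions 3, 6, 8, 11, 14, 17, 19, so it is a leap year (13 months).

yes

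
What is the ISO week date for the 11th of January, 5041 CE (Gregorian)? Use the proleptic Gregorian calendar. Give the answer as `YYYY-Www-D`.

The weekday is Monday (ISO weekday 1).
That Monday belongs to ISO week 2 of ISO year 5041.

5041-W02-1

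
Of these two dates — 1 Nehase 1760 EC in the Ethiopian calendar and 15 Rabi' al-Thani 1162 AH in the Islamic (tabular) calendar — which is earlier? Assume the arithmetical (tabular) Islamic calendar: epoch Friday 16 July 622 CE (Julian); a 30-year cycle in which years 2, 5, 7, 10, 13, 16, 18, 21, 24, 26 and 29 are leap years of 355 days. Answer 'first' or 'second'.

second

The two dates have Julian Day Numbers 2367026 and 2359963 respectively.
Since 2359963 < 2367026, the second date comes first.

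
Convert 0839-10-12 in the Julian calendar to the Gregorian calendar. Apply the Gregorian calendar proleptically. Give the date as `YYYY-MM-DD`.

0839-10-16

At this point the Julian calendar is 4 days behind the Gregorian.
12 October 839 Julian + 4 days → 16 October 839 Gregorian.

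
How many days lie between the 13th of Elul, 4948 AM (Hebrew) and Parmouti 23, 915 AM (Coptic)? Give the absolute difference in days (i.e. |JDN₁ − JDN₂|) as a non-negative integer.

3875

First date → JDN 2155225; second date → JDN 2159100.
The interval is |2155225 − 2159100| = 3875 days.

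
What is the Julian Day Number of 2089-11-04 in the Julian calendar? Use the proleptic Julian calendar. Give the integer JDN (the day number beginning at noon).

2484373

Equivalently 17 November 2089 (Gregorian).
JDN 2451545 is 1 January 2000 CE (Gregorian); the target day is +32828 days from there, so JDN = 2484373.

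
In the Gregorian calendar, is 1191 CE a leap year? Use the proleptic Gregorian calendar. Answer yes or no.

1191 is not divisible by 4, so it is a common year.

no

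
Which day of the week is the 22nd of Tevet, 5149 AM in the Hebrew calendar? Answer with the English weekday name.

In the proleptic Gregorian calendar this is 29 December 1388 (JDN 2228380).
2228380 ≡ 0 (mod 7); counting from Monday = 0 gives Monday.

Monday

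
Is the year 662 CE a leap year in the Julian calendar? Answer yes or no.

no

662 mod 4 = 2, so it is a common year in the Julian calendar.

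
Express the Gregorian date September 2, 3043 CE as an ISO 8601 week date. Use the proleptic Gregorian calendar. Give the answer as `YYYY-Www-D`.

The weekday is Saturday (ISO weekday 6).
That Saturday belongs to ISO week 35 of ISO year 3043.

3043-W35-6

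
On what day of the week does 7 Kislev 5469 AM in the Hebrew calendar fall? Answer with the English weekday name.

This is JDN 2345218 (20 November 1708 Gregorian).
2345218 ≡ 1 (mod 7); counting from Monday = 0 gives Tuesday.

Tuesday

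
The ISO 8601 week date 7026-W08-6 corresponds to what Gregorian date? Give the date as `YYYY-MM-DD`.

7026-02-25

ISO week 1 of 7026 is the week containing the first Thursday of 7026.
Week 8, day 6 (Saturday) lands on 7026-02-25.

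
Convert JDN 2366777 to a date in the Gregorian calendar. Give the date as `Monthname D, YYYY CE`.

JDN 2451545 is 1 Jan 2000; 2366777 is −84768 days from there.

November 30, 1767 CE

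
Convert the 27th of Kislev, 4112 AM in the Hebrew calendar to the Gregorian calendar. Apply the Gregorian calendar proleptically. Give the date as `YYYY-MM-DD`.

0351-12-04

Julian Day Number of the source date = 1849597.
Converting JDN 1849597 to the Gregorian calendar gives 4 December 351 CE.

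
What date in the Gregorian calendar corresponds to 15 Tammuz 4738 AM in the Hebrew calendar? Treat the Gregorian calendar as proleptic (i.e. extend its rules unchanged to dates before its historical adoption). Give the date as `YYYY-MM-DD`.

0978-06-28

Both dates share Julian Day Number 2078446; in the Gregorian calendar that is 28 June 978 CE.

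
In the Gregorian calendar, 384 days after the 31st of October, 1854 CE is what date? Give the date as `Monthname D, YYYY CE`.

Counting 384 days forward from JDN 2398523 reaches JDN 2398907, which is November 19, 1855 CE.

November 19, 1855 CE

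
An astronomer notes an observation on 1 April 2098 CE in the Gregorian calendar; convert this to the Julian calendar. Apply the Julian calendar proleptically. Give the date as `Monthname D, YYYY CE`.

March 19, 2098 CE

For dates in this range the Gregorian date is 13 days ahead of the Julian.
1 April 2098 Gregorian − 13 days → 19 March 2098 Julian.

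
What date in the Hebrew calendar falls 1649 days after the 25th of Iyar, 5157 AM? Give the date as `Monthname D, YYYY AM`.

Kislev 20, 5162 AM

JDN of the 25th of Iyar, 5157 AM = 2231454.
2231454 + 1649 = 2233103.
JDN 2233103 in the Hebrew calendar is Kislev 20, 5162 AM.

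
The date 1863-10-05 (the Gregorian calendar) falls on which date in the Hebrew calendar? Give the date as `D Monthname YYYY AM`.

Julian Day Number of the source date = 2401784.
Converting JDN 2401784 to the Hebrew calendar gives 22 Tishrei 5624 AM.

22 Tishrei 5624 AM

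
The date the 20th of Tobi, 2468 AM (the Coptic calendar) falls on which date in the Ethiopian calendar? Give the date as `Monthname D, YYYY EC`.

Both dates share Julian Day Number 2726241; in the Ethiopian calendar that is 20 Tir 2744 EC.

Tir 20, 2744 EC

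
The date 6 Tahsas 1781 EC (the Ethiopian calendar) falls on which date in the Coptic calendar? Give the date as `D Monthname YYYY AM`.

6 Koiak 1505 AM

Both dates share Julian Day Number 2374461; in the Coptic calendar that is 6 Koiak 1505 AM.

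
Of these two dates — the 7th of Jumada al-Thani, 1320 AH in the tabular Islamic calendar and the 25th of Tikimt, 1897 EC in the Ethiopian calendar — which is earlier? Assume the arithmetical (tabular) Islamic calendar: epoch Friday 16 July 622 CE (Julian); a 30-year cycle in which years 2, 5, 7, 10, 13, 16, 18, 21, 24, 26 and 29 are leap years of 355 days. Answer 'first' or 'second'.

first

First date → JDN 2416004; second date → JDN 2416789.
JDN 2416004 < JDN 2416789, so the first date is earlier.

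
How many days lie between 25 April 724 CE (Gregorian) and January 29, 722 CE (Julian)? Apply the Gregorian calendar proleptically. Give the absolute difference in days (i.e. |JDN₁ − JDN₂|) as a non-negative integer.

813

First date → JDN 1985610; second date → JDN 1984797.
The interval is |1985610 − 1984797| = 813 days.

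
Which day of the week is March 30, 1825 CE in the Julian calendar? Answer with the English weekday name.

In the Gregorian calendar this is 11 April 1825 (JDN 2387728).
JDN 2387728 mod 7 = 0, and JDN 0 was a Monday, so this is a Monday.

Monday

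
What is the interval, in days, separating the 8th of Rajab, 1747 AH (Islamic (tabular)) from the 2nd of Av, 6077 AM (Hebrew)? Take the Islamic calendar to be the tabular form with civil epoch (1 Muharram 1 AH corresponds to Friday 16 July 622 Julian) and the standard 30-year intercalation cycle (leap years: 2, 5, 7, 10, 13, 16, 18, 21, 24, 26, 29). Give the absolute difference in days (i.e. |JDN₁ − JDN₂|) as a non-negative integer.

First date → JDN 2567348; second date → JDN 2567519.
The interval is |2567348 − 2567519| = 171 days.

171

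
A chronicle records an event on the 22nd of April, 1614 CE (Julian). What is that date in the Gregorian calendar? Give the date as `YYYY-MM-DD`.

1614-05-02

The Julian–Gregorian offset here is 10 days (Julian trailing).
22 April 1614 Julian + 10 days → 2 May 1614 Gregorian.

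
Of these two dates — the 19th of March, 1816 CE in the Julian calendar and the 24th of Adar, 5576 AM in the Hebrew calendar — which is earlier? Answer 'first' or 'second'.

First date → JDN 2384430; second date → JDN 2384423.
JDN 2384423 < JDN 2384430, so the second date is earlier.

second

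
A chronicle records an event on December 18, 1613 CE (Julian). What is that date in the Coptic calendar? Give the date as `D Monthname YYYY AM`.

22 Koiak 1330 AM

The source date corresponds to 28 December 1613 in the Gregorian calendar (JDN 2310558).
That day falls on 22 Koiak 1330 AM in the Coptic calendar.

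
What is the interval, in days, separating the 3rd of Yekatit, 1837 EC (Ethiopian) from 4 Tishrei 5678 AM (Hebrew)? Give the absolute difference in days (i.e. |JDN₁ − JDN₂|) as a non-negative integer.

26520

JDN of the first date = 2394972.
JDN of the second date = 2421492.
|2421492 − 2394972| = 26520.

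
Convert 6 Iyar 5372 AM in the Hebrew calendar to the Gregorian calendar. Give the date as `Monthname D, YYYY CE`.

May 8, 1612 CE

Both dates share Julian Day Number 2309959; in the Gregorian calendar that is 8 May 1612 CE.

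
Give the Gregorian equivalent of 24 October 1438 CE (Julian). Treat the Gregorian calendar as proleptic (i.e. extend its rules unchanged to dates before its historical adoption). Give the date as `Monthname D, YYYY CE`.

At this point the Julian calendar is 9 days behind the Gregorian.
24 October 1438 Julian + 9 days → 2 November 1438 Gregorian.

November 2, 1438 CE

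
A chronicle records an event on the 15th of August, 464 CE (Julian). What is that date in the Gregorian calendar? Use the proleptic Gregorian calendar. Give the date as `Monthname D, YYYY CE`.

August 16, 464 CE

The Julian–Gregorian offset here is 1 day (Julian trailing).
15 August 464 Julian + 1 day → 16 August 464 Gregorian.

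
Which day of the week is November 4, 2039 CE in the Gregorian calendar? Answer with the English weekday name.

Friday

2466097 ≡ 4 (mod 7); counting from Monday = 0 gives Friday.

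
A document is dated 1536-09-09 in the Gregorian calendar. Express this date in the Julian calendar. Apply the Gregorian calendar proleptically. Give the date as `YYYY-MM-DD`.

At this point the Julian calendar is 10 days behind the Gregorian.
9 September 1536 Gregorian − 10 days → 30 August 1536 Julian.

1536-08-30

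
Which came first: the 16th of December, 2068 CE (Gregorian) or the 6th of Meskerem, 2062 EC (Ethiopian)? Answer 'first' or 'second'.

The two dates have Julian Day Numbers 2476732 and 2477006 respectively.
Since 2476732 < 2477006, the first date comes first.

first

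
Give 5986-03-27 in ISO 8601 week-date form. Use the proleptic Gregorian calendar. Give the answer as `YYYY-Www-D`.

5986-W13-4

The weekday is Thursday (ISO weekday 4).
That Thursday belongs to ISO week 13 of ISO year 5986.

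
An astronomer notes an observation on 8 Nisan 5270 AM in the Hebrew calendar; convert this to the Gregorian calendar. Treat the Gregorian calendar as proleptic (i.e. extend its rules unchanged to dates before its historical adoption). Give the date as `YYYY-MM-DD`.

1510-03-29

Julian Day Number of the source date = 2272663.
Converting JDN 2272663 to the Gregorian calendar gives 29 March 1510 CE.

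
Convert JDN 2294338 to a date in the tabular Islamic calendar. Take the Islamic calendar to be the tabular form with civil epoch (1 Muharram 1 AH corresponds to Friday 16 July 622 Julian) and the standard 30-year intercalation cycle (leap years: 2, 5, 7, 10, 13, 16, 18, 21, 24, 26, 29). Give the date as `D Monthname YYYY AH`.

JDN 2294338 is 1 August 1569 in the proleptic Gregorian calendar.
In the tabular Islamic calendar that day is 7 Safar 977 AH.

7 Safar 977 AH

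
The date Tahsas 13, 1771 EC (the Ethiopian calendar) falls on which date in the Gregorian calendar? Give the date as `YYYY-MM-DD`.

1778-12-20

Both dates share Julian Day Number 2370815; in the Gregorian calendar that is 20 December 1778 CE.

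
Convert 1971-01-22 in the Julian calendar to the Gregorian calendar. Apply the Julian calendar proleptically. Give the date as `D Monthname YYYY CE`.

For dates in this range the Gregorian date is 13 days ahead of the Julian.
22 January 1971 Julian + 13 days → 4 February 1971 Gregorian.

4 February 1971 CE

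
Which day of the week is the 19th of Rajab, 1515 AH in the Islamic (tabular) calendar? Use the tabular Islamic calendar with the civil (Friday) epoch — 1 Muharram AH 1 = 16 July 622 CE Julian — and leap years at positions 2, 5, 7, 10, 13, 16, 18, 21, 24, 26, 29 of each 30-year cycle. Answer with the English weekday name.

Sunday

In the Gregorian calendar this is 30 December 2091 (JDN 2485146).
2485146 ≡ 6 (mod 7); counting from Monday = 0 gives Sunday.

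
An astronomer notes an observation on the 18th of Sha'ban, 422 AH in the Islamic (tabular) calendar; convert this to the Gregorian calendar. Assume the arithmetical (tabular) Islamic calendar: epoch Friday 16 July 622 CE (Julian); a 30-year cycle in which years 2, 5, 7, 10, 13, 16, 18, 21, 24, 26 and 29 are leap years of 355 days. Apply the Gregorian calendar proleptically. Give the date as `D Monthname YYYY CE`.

16 August 1031 CE

Julian Day Number of the source date = 2097852.
Converting JDN 2097852 to the Gregorian calendar gives 16 August 1031 CE.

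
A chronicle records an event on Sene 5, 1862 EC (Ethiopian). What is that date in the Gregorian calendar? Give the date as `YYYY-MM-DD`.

Both dates share Julian Day Number 2404225; in the Gregorian calendar that is 11 June 1870 CE.

1870-06-11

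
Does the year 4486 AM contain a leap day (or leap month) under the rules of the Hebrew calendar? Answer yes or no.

no

Hebrew year 4486 is year 2 of its 19-year Metonic cycle; leap years are at positions 3, 6, 8, 11, 14, 17, 19, so it is a common year (12 months).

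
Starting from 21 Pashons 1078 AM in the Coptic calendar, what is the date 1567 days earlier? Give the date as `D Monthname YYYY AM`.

JDN of 21 Pashons 1078 AM = 2218664.
2218664 − 1567 = 2217097.
JDN 2217097 in the Coptic calendar is 5 Meshir 1074 AM.

5 Meshir 1074 AM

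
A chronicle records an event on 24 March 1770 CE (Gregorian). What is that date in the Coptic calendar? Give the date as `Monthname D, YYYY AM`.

Paremhat 17, 1486 AM

Julian Day Number of the source date = 2367622.
Converting JDN 2367622 to the Coptic calendar gives 17 Paremhat 1486 AM.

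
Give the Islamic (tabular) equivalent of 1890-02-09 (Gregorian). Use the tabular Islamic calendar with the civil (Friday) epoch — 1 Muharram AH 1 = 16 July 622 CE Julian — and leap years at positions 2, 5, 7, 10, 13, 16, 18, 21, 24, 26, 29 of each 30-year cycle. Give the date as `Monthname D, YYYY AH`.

Both dates share Julian Day Number 2411408; in the tabular Islamic calendar that is 18 Jumada al-Thani 1307 AH.

Jumada al-Thani 18, 1307 AH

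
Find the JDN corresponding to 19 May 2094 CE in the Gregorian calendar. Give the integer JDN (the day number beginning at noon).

2486017

JDN 2451545 is 1 January 2000 CE (Gregorian); the target day is +34472 days from there, so JDN = 2486017.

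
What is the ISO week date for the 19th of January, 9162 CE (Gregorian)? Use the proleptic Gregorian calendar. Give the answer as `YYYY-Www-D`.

The weekday is Friday (ISO weekday 5).
That Friday belongs to ISO week 3 of ISO year 9162.

9162-W03-5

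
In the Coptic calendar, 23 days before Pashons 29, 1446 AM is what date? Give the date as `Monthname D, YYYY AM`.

Pashons 6, 1446 AM

Counting 23 days back from JDN 2353084 reaches JDN 2353061, which is Pashons 6, 1446 AM.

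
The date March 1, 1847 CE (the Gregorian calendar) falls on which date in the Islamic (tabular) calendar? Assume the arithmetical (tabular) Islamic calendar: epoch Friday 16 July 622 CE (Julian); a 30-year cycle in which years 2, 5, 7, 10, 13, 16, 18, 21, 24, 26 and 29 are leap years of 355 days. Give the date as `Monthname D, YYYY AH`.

Rabi' al-Awwal 13, 1263 AH

Julian Day Number of the source date = 2395722.
Converting JDN 2395722 to the tabular Islamic calendar gives 13 Rabi' al-Awwal 1263 AH.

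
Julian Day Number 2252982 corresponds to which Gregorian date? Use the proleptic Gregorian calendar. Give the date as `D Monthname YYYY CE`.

9 May 1456 CE

JDN 2451545 is 1 Jan 2000; 2252982 is −198563 days from there.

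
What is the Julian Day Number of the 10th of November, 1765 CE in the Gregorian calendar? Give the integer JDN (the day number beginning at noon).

JDN 2400001 is 17 November 1858 CE (Gregorian), MJD 0; the target day is −33974 days from there, so JDN = 2366027.

2366027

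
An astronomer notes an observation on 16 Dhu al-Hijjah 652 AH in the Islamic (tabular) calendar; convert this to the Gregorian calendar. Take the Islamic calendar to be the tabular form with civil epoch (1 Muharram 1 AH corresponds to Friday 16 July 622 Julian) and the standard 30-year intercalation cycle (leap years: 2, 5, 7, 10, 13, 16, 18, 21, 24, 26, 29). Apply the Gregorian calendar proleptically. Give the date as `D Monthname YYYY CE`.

Julian Day Number of the source date = 2179473.
Converting JDN 2179473 to the Gregorian calendar gives 3 February 1255 CE.

3 February 1255 CE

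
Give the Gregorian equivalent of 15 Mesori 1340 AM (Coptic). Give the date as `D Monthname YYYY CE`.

Julian Day Number of the source date = 2314444.
Converting JDN 2314444 to the Gregorian calendar gives 18 August 1624 CE.

18 August 1624 CE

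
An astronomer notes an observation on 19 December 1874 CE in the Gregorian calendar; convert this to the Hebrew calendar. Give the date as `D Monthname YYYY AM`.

11 Tevet 5635 AM

Both dates share Julian Day Number 2405877; in the Hebrew calendar that is 11 Tevet 5635 AM.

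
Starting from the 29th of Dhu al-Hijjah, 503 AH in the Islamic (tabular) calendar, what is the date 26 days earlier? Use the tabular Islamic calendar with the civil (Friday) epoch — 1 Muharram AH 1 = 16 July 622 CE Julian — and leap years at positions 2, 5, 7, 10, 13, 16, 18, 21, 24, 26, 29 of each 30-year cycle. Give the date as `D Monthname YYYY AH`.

3 Dhu al-Hijjah 503 AH

JDN of the 29th of Dhu al-Hijjah, 503 AH = 2126685.
2126685 − 26 = 2126659.
JDN 2126659 in the tabular Islamic calendar is 3 Dhu al-Hijjah 503 AH.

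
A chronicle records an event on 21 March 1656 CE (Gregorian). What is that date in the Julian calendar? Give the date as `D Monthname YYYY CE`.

At this point the Julian calendar is 10 days behind the Gregorian.
21 March 1656 Gregorian − 10 days → 11 March 1656 Julian.

11 March 1656 CE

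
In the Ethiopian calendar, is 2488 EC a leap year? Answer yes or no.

2488 mod 4 = 0; in the Ethiopian calendar a year is leap when year mod 4 = 3, so it is a common year.

no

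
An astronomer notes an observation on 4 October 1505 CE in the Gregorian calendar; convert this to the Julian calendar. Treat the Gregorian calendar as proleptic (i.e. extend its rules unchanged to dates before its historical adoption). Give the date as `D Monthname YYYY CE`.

24 September 1505 CE

For dates in this range the Gregorian date is 10 days ahead of the Julian.
4 October 1505 Gregorian − 10 days → 24 September 1505 Julian.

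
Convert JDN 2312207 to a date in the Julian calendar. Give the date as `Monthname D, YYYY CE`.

June 24, 1618 CE

JDN 2312207 is 4 July 1618 in the Gregorian calendar.
In the Julian calendar that day is June 24, 1618 CE.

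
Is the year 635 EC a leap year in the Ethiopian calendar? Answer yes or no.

635 mod 4 = 3; in the Ethiopian calendar a year is leap when year mod 4 = 3, so it is a leap year.

yes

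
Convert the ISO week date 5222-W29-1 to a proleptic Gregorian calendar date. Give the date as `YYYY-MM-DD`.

ISO week 1 of 5222 is the week containing the first Thursday of 5222.
Week 29, day 1 (Monday) lands on 5222-07-18.

5222-07-18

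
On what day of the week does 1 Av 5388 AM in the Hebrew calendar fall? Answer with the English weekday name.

In the Gregorian calendar this is 31 July 1628 (JDN 2315887).
Since JDN mod 7 = 0 (0 = Monday), the day is Monday.

Monday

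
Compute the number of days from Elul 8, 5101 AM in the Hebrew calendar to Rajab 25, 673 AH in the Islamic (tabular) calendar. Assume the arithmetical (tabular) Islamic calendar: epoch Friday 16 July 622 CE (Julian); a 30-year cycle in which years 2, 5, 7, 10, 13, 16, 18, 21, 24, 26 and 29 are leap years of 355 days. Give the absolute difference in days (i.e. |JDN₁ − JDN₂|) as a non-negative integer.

First date → JDN 2211092; second date → JDN 2186775.
The interval is |2211092 − 2186775| = 24317 days.

24317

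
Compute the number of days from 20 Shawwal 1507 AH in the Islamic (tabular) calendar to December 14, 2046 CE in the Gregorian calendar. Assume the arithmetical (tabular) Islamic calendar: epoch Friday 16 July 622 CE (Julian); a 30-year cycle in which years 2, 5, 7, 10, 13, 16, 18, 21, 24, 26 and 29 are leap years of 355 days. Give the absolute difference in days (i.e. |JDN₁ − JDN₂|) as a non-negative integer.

JDN of the first date = 2482401.
JDN of the second date = 2468694.
|2468694 − 2482401| = 13707.

13707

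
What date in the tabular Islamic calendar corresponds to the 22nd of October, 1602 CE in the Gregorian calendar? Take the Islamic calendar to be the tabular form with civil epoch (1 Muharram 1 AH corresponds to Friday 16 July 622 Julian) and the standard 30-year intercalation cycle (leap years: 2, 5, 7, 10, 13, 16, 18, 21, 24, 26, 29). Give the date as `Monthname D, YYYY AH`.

Jumada al-Awwal 6, 1011 AH

Both dates share Julian Day Number 2306473; in the tabular Islamic calendar that is 6 Jumada al-Awwal 1011 AH.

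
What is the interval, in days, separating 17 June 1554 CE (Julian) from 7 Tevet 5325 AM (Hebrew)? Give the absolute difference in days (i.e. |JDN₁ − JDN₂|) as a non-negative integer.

JDN of the first date = 2288824.
JDN of the second date = 2292654.
|2292654 − 2288824| = 3830.

3830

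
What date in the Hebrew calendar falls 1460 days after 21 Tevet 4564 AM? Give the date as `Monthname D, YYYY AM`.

The starting date is JDN 2014726; 2014726 + 1460 = 2016186.
JDN 2016186 corresponds to Shevat 5, 4568 AM.

Shevat 5, 4568 AM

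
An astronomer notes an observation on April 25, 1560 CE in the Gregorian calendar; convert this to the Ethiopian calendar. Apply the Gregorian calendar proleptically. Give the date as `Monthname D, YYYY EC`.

Both dates share Julian Day Number 2290953; in the Ethiopian calendar that is 20 Miyazya 1552 EC.

Miyazya 20, 1552 EC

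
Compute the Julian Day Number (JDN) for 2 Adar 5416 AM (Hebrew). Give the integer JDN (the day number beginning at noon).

2325959

Equivalently 27 February 1656 (Gregorian).
JDN 2451545 is 1 January 2000 CE (Gregorian); the target day is −125586 days from there, so JDN = 2325959.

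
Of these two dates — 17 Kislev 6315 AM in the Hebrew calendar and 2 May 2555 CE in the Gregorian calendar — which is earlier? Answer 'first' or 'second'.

first

Converting both to JDN: 2654236 vs 2654376; the smaller is the first.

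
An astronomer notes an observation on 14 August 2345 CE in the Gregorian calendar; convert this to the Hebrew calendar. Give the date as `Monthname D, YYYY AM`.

Av 14, 6105 AM

Both dates share Julian Day Number 2577779; in the Hebrew calendar that is 14 Av 6105 AM.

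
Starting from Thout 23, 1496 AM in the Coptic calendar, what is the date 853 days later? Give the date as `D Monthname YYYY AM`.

The starting date is JDN 2371101; 2371101 + 853 = 2371954.
JDN 2371954 corresponds to 26 Tobi 1498 AM.

26 Tobi 1498 AM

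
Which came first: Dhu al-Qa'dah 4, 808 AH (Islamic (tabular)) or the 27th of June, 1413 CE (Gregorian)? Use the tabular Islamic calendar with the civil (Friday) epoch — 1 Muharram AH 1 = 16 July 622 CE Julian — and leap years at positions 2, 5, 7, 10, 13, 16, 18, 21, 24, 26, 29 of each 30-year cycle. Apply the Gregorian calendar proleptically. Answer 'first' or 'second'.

First date → JDN 2234712; second date → JDN 2237325.
JDN 2234712 < JDN 2237325, so the first date is earlier.

first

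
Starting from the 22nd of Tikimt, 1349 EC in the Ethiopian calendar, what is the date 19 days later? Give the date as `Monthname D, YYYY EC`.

Hidar 11, 1349 EC

Counting 19 days forward from JDN 2216629 reaches JDN 2216648, which is Hidar 11, 1349 EC.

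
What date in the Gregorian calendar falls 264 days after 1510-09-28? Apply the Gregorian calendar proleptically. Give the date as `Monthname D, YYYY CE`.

The starting date is JDN 2272846; 2272846 + 264 = 2273110.
JDN 2273110 corresponds to June 19, 1511 CE.

June 19, 1511 CE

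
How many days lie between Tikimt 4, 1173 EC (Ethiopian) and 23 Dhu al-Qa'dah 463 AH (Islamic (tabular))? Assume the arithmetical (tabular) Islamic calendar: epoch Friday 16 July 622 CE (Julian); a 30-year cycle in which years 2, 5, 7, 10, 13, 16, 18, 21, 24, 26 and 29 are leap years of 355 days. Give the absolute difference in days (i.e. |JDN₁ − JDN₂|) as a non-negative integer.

39853

First date → JDN 2152327; second date → JDN 2112474.
The interval is |2152327 − 2112474| = 39853 days.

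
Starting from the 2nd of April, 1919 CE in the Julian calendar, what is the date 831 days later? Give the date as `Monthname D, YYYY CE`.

July 11, 1921 CE

The starting date is JDN 2422064; 2422064 + 831 = 2422895.
JDN 2422895 corresponds to July 11, 1921 CE.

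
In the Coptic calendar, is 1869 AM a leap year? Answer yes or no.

1869 mod 4 = 1; in the Coptic calendar a year is leap when year mod 4 = 3, so it is a common year.

no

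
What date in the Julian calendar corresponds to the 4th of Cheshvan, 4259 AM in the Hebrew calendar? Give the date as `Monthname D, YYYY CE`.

The source date corresponds to 7 October 498 in the proleptic Gregorian calendar (JDN 1903231).
That day falls on 6 October 498 CE in the Julian calendar.

October 6, 498 CE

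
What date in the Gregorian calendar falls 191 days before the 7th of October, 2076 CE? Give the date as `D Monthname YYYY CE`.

The starting date is JDN 2479584; 2479584 − 191 = 2479393.
JDN 2479393 corresponds to 30 March 2076 CE.

30 March 2076 CE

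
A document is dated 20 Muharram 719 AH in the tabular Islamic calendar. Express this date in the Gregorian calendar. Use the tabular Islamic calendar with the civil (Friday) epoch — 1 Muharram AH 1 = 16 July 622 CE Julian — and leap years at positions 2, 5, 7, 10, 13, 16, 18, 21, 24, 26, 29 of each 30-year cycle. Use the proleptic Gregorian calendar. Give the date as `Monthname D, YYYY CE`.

March 21, 1319 CE

Both dates share Julian Day Number 2202894; in the Gregorian calendar that is 21 March 1319 CE.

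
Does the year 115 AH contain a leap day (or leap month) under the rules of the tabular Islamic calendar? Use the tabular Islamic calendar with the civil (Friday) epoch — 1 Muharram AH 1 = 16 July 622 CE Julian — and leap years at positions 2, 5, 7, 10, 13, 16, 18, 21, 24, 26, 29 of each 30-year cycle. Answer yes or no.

Year 115 AH is year 25 of its 30-year cycle; leap positions are 2, 5, 7, 10, 13, 16, 18, 21, 24, 26, 29, so it is a common year (354 days).

no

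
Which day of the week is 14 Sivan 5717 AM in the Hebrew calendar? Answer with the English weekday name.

Equivalently 13 June 1957 Gregorian, JDN 2436003.
Since JDN mod 7 = 3 (0 = Monday), the day is Thursday.

Thursday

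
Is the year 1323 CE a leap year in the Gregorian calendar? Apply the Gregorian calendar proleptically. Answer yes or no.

no

1323 is not divisible by 4, so it is a common year.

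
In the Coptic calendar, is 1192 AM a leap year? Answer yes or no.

no

1192 mod 4 = 0; in the Coptic calendar a year is leap when year mod 4 = 3, so it is a common year.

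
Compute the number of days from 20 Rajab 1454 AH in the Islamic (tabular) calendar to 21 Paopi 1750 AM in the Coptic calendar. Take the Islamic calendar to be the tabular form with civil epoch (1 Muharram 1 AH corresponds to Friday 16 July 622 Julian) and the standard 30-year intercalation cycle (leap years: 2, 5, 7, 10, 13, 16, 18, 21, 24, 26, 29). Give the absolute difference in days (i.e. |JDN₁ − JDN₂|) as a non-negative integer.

JDN of the first date = 2463531.
JDN of the second date = 2463902.
|2463902 − 2463531| = 371.

371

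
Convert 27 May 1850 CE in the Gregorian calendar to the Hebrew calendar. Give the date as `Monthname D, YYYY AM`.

Both dates share Julian Day Number 2396905; in the Hebrew calendar that is 16 Sivan 5610 AM.

Sivan 16, 5610 AM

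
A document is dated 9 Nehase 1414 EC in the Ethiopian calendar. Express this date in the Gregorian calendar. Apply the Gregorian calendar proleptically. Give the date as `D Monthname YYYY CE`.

11 August 1422 CE

Both dates share Julian Day Number 2240657; in the Gregorian calendar that is 11 August 1422 CE.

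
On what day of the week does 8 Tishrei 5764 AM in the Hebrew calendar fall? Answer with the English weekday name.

In the Gregorian calendar this is 4 October 2003 (JDN 2452917).
Since JDN mod 7 = 5 (0 = Monday), the day is Saturday.

Saturday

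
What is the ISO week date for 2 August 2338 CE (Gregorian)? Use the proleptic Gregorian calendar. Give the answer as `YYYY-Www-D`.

The weekday is Tuesday (ISO weekday 2).
That Tuesday belongs to ISO week 31 of ISO year 2338.

2338-W31-2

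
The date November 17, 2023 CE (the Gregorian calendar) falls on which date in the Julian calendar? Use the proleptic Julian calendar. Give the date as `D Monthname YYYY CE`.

4 November 2023 CE

The Julian–Gregorian offset here is 13 days (Julian trailing).
17 November 2023 Gregorian − 13 days → 4 November 2023 Julian.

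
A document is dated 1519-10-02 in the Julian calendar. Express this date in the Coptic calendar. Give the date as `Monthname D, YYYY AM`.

Paopi 4, 1236 AM

The source date corresponds to 12 October 1519 in the proleptic Gregorian calendar (JDN 2276147).
That day falls on 4 Paopi 1236 AM in the Coptic calendar.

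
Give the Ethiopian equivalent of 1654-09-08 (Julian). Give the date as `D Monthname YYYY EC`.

Julian Day Number of the source date = 2325432.
Converting JDN 2325432 to the Ethiopian calendar gives 11 Meskerem 1647 EC.

11 Meskerem 1647 EC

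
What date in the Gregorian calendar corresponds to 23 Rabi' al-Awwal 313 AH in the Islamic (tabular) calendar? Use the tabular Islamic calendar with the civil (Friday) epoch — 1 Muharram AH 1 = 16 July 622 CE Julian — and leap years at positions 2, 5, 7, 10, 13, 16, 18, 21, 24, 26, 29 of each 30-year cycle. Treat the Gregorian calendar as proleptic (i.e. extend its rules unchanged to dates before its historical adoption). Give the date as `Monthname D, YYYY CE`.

Both dates share Julian Day Number 2059083; in the Gregorian calendar that is 23 June 925 CE.

June 23, 925 CE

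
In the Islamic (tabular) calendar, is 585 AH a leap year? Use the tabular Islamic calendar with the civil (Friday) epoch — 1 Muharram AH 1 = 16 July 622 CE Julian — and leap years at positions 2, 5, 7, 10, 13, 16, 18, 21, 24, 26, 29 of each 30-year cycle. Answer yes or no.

no

Year 585 AH is year 15 of its 30-year cycle; leap positions are 2, 5, 7, 10, 13, 16, 18, 21, 24, 26, 29, so it is a common year (354 days).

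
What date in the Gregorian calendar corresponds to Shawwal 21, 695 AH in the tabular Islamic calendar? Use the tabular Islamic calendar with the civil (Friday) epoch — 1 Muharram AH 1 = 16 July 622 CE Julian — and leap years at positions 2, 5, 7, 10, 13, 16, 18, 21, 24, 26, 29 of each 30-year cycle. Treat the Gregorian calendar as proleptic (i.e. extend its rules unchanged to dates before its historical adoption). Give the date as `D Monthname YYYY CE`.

Both dates share Julian Day Number 2194656; in the Gregorian calendar that is 29 August 1296 CE.

29 August 1296 CE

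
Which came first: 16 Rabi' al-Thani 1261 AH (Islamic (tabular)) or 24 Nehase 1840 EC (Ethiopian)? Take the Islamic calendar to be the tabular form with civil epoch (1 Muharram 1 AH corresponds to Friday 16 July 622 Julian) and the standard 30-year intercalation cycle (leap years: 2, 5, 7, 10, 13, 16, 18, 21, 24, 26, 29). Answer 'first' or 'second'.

First date → JDN 2395046; second date → JDN 2396269.
JDN 2395046 < JDN 2396269, so the first date is earlier.

first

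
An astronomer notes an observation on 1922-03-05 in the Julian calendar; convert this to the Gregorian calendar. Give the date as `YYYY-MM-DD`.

For dates in this range the Gregorian date is 13 days ahead of the Julian.
5 March 1922 Julian + 13 days → 18 March 1922 Gregorian.

1922-03-18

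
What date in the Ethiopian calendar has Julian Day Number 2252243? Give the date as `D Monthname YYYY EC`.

27 Miyazya 1446 EC

The proleptic Gregorian equivalent of JDN 2252243 is 1 May 1454.
In the Ethiopian calendar that day is 27 Miyazya 1446 EC.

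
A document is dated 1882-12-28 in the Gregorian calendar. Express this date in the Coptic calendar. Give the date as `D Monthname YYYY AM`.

20 Koiak 1599 AM

Both dates share Julian Day Number 2408808; in the Coptic calendar that is 20 Koiak 1599 AM.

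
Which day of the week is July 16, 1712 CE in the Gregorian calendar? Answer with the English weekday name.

Saturday

2346552 ≡ 5 (mod 7); counting from Monday = 0 gives Saturday.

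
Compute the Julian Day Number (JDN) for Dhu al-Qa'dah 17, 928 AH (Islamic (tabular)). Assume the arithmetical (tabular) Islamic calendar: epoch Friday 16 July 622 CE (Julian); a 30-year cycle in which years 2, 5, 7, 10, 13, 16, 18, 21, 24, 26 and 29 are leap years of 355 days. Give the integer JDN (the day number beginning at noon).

Equivalently 18 October 1522 (proleptic Gregorian).
JDN 2400001 is 17 November 1858 CE (Gregorian), MJD 0; the target day is −122752 days from there, so JDN = 2277249.

2277249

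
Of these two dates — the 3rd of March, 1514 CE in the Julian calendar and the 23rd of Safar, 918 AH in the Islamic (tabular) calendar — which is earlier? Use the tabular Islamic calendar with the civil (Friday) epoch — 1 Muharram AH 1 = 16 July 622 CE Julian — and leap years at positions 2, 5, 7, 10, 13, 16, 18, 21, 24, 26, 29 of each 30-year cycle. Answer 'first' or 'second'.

The two dates have Julian Day Numbers 2274108 and 2273446 respectively.
Since 2273446 < 2274108, the second date comes first.

second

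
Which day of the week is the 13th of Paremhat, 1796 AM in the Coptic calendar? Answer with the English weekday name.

In the Gregorian calendar this is 22 March 2080 (JDN 2480846).
Since JDN mod 7 = 4 (0 = Monday), the day is Friday.

Friday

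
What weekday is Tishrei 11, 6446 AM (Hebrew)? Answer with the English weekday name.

Thursday

In the Gregorian calendar this is 1 October 2685 (JDN 2702010).
2702010 ≡ 3 (mod 7); counting from Monday = 0 gives Thursday.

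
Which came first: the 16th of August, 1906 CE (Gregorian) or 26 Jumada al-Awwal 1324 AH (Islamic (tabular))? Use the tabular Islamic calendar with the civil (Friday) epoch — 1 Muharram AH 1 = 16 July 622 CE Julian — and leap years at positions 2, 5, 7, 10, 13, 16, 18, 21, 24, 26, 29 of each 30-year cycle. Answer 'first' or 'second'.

second

The two dates have Julian Day Numbers 2417439 and 2417410 respectively.
Since 2417410 < 2417439, the second date comes first.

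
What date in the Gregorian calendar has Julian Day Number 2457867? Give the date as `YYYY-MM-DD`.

JDN 2451545 is 1 Jan 2000; 2457867 is +6322 days from there.

2017-04-23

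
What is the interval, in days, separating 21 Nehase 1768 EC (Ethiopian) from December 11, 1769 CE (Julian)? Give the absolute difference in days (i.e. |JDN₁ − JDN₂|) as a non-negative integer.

First date → JDN 2369968; second date → JDN 2367530.
The interval is |2369968 − 2367530| = 2438 days.

2438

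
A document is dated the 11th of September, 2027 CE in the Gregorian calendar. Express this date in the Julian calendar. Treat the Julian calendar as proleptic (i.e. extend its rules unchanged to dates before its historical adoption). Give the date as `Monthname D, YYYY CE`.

At this point the Julian calendar is 13 days behind the Gregorian.
11 September 2027 Gregorian − 13 days → 29 August 2027 Julian.

August 29, 2027 CE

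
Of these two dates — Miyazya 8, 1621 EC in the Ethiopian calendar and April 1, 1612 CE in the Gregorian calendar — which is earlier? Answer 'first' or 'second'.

second

First date → JDN 2316143; second date → JDN 2309922.
JDN 2309922 < JDN 2316143, so the second date is earlier.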